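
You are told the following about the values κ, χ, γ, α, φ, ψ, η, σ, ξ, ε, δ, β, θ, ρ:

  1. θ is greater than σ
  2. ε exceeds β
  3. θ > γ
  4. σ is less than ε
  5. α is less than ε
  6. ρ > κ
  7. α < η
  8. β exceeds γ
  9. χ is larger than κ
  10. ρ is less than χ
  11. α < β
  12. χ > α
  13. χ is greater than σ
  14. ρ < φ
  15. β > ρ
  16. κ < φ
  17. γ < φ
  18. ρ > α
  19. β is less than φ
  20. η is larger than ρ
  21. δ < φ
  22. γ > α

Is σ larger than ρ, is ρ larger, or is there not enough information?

Following every chain through σ: above σ we get ε, χ, θ.
ρ is not reached, and no chain runs the other way from ρ to σ.
So the given relations leave the order of σ and ρ undetermined.

undetermined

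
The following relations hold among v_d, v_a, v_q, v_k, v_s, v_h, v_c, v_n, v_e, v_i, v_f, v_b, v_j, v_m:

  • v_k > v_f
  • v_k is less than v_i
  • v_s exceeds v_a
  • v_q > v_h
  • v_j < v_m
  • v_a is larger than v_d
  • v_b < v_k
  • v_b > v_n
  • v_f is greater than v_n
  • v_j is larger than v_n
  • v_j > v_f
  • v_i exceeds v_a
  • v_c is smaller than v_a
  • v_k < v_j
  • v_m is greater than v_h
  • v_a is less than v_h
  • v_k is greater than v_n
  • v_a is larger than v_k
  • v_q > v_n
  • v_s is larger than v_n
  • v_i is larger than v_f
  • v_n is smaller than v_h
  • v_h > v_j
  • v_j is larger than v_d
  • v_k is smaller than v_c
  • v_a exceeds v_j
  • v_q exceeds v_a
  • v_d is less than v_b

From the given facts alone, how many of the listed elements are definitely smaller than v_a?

7

The elements the relations force below v_a are v_n, v_f, v_d, v_b, v_k, v_c, v_j — no chain reaches any other.
That is 7.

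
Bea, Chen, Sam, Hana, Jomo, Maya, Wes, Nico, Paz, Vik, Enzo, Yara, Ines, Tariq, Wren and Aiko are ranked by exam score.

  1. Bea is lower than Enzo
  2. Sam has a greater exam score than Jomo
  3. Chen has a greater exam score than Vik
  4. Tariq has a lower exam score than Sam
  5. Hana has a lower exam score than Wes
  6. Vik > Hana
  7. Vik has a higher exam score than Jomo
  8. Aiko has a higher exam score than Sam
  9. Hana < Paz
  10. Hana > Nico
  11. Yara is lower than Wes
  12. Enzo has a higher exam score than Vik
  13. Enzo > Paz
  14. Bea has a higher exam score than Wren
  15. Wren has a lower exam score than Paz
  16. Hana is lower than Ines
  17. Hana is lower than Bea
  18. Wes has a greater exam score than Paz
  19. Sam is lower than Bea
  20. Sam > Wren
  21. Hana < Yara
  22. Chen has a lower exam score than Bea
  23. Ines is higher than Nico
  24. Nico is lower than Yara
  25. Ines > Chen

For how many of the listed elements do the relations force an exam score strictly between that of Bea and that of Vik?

The relations place Vik below Bea. An element lies strictly between them when it is forced above Vik and also forced below Bea.
Above Vik: {Chen, Ines, Enzo}. Below Bea: {Wren, Nico, Hana, Jomo, Chen, Tariq, Sam}.
Intersection: {Chen} — 1.

1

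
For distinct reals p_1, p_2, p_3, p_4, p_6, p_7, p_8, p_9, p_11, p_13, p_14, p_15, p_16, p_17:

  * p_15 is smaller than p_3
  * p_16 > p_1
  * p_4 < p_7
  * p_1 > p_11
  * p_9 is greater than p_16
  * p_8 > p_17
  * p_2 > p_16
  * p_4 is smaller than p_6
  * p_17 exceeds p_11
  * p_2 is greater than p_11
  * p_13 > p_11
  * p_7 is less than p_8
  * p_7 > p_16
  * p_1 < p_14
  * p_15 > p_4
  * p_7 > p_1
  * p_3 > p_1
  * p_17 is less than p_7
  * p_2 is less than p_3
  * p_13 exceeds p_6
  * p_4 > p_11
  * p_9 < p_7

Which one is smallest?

Chaining upward from p_11: directly above it, p_4, p_1, p_17, p_2, p_13; then p_16, p_15, p_6, p_7, p_14, p_8, p_3; then p_9.
That covers every other element, and nothing is given below p_11, so p_11 is the smallest.

p_11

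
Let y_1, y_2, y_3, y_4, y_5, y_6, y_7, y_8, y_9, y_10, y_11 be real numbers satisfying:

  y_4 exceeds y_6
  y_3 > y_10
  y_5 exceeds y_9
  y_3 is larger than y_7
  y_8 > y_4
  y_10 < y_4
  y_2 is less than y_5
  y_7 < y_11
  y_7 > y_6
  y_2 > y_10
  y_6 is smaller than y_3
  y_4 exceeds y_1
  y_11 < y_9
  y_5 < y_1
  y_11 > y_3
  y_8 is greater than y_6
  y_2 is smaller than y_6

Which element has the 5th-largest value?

Chaining the given pairs: y_10 < y_2 < y_6 < y_7 < y_3 < y_11 < y_9 < y_5 < y_1 < y_4 < y_8.
The 5th largest is y_9.

y_9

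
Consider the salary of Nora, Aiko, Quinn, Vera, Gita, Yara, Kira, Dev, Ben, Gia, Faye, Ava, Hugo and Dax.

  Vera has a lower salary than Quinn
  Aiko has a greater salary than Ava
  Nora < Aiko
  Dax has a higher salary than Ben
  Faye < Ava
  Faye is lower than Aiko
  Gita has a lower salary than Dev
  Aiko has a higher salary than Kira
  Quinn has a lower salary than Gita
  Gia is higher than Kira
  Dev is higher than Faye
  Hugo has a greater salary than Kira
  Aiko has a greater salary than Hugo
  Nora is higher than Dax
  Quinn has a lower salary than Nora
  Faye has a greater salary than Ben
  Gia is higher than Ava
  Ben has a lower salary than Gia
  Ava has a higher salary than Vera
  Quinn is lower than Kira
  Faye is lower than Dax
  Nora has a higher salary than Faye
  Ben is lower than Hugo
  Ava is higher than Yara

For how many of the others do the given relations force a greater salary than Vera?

Directly above Vera: Quinn, Ava.
One step further: Kira, Gita, Nora, Gia, Aiko (7 so far).
One step further: Hugo, Dev (9 so far).
Nothing else is reachable above Vera; 9 in all.

9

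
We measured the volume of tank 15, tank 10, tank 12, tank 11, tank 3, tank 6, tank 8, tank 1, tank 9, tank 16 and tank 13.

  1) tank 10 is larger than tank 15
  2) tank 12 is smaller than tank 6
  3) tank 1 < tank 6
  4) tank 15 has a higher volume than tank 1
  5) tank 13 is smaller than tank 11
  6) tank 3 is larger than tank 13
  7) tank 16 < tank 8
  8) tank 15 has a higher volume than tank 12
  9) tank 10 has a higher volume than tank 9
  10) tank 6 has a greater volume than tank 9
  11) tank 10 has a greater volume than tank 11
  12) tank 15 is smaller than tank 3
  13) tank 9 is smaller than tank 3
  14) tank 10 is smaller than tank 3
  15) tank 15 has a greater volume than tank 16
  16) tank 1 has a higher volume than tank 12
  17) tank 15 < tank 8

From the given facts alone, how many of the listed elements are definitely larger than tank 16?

The elements the relations force above tank 16 are tank 15, tank 8, tank 10, tank 3 — no chain reaches any other.
That is 4.

4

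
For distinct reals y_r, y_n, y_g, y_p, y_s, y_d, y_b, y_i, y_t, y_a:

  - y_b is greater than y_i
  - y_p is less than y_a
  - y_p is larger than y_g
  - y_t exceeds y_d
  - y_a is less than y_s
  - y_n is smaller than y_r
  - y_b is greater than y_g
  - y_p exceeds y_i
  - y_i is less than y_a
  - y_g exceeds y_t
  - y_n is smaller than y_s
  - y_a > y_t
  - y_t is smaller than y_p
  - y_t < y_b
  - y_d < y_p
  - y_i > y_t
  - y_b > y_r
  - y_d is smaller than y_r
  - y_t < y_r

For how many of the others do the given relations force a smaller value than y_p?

4

From y_p the given relations immediately reach y_d, y_t, y_i, y_g.
Nothing else is reachable below y_p; 4 in all.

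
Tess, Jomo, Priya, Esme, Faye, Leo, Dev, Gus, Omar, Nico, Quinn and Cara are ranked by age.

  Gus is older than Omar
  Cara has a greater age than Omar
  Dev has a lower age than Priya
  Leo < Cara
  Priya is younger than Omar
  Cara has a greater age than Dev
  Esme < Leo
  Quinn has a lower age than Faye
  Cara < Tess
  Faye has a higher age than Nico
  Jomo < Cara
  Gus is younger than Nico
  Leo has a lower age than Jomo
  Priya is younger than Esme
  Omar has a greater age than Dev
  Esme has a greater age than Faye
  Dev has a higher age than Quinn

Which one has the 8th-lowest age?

Esme

Piecing the relations together gives one ordering: Quinn < Dev < Priya < Omar < Gus < Nico < Faye < Esme < Leo < Jomo < Cara < Tess.
Counting 8 from the smallest end gives Esme.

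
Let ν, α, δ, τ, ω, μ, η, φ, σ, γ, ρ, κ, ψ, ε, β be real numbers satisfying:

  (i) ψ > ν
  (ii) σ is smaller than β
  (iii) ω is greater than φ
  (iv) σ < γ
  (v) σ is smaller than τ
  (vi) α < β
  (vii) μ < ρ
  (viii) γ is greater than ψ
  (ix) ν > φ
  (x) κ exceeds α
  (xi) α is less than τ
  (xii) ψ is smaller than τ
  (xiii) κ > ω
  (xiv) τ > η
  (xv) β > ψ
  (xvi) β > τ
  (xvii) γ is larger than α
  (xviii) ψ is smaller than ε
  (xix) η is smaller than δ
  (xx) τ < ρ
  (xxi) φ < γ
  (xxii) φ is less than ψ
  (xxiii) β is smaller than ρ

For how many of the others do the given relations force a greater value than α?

5

Directly above α: τ, β, γ, κ.
One step further: ρ (5 so far).
No other element is forced above α by the given relations, so the count is 5.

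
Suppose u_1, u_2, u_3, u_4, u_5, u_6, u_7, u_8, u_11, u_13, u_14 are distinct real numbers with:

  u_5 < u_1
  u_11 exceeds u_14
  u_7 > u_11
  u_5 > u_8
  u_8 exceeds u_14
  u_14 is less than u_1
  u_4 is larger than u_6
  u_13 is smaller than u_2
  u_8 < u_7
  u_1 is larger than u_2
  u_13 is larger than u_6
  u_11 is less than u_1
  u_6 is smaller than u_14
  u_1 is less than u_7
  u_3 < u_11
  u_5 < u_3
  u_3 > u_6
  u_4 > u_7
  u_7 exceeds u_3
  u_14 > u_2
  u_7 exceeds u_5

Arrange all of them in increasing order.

u_6 < u_13 < u_2 < u_14 < u_8 < u_5 < u_3 < u_11 < u_1 < u_7 < u_4

The consecutive links are each given: u_6 < u_13; u_13 < u_2; u_2 < u_14; u_14 < u_8; u_8 < u_5; u_5 < u_3; u_3 < u_11; u_11 < u_1; u_1 < u_7; u_7 < u_4.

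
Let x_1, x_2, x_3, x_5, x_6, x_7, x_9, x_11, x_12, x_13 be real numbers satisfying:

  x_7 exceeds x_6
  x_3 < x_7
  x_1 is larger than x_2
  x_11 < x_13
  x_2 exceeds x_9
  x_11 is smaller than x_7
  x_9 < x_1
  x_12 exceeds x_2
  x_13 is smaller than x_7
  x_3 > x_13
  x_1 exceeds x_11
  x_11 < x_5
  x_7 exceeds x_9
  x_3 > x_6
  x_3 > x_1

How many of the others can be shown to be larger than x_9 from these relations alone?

5

Directly above x_9: x_2, x_1, x_7.
One step further: x_12, x_3 (5 so far).
Nothing else is reachable above x_9; 5 in all.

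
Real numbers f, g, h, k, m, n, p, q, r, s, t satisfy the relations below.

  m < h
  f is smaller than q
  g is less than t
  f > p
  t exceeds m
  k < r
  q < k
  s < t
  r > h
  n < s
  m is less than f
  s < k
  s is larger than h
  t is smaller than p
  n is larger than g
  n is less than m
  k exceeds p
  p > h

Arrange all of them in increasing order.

g < n < m < h < s < t < p < f < q < k < r

The consecutive links are each given: g < n; n < m; m < h; h < s; s < t; t < p; p < f; f < q; q < k; k < r.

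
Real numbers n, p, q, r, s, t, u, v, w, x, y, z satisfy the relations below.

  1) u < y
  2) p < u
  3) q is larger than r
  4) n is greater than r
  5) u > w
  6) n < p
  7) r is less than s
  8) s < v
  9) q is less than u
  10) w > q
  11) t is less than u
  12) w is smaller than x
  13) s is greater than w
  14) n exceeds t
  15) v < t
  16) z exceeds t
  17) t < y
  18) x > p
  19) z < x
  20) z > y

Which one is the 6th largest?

n

Piecing the relations together gives one ordering: r < q < w < s < v < t < n < p < u < y < z < x.
Counting 6 from the largest end gives n.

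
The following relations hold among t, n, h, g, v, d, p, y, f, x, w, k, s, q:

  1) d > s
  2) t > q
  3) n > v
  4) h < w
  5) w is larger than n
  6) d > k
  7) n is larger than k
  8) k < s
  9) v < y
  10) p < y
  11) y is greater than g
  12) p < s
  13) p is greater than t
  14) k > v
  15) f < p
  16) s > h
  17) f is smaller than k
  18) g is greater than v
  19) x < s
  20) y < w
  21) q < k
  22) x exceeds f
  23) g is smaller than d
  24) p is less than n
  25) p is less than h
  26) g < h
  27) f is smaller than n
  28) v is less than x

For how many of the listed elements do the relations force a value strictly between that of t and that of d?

The relations place t below d. An element lies strictly between them when it is forced above t and also forced below d.
Above t: {p, y, h, n, w, s}. Below d: {v, q, f, k, p, x, g, h, s}.
Intersection: {p, h, s} — 3.

3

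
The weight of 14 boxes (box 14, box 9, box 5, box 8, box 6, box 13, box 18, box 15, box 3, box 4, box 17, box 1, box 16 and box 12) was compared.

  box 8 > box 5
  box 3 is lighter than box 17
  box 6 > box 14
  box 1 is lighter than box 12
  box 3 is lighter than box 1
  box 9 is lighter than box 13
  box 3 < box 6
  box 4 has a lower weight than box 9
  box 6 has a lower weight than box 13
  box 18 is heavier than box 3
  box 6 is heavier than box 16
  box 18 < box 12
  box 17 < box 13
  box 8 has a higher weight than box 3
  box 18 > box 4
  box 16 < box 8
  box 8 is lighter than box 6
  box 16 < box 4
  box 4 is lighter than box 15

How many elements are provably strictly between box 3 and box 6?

1

The relations place box 3 below box 6. An element lies strictly between them when it is forced above box 3 and also forced below box 6.
Above box 3: {box 18, box 8, box 1, box 17, box 12, box 13}. Below box 6: {box 5, box 16, box 14, box 8}.
Intersection: {box 8} — 1.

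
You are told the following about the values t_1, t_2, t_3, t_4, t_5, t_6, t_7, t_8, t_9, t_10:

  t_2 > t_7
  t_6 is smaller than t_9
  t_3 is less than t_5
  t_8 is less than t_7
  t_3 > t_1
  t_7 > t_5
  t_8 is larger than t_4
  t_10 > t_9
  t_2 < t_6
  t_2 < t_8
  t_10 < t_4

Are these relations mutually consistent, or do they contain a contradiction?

Chaining the given relations yields t_7 < t_2 < t_6 < t_9 < t_10 < t_4 < t_8, so t_7 < t_8. But one relation states t_8 < t_7. These cannot both hold.

inconsistent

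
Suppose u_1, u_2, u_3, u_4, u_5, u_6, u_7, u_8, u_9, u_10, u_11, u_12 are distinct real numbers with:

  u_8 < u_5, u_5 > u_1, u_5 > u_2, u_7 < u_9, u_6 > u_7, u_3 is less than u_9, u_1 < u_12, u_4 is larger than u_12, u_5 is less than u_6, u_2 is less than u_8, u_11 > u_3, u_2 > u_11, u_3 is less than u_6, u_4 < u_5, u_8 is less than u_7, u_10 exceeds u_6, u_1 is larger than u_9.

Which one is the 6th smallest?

Chaining the given pairs: u_3 < u_11 < u_2 < u_8 < u_7 < u_9 < u_1 < u_12 < u_4 < u_5 < u_6 < u_10.
Counting 6 from the smallest end gives u_9.

u_9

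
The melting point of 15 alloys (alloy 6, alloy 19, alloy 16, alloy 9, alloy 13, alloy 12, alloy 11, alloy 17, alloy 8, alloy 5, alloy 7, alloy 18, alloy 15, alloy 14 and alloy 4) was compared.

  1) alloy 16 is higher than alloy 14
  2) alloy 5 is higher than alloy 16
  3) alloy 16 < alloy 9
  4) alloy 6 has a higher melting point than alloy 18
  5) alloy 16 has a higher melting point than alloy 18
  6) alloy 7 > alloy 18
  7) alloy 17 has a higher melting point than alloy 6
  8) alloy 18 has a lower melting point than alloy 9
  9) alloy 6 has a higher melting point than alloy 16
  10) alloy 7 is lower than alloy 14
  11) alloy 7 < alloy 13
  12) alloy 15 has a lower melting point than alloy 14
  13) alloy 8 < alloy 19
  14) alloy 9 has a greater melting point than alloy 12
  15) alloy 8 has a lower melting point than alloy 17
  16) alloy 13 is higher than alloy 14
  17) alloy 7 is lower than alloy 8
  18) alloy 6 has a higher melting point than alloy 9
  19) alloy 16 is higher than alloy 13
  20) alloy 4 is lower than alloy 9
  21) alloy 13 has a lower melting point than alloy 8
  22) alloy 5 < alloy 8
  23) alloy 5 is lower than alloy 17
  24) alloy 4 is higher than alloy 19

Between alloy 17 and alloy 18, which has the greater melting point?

alloy 18 < alloy 7 and alloy 7 < alloy 14 give alloy 18 < alloy 14.
With alloy 14 < alloy 13: alloy 18 < alloy 7 < alloy 14 < alloy 13.
With alloy 13 < alloy 16: alloy 18 < alloy 7 < alloy 14 < alloy 13 < alloy 16.
Then alloy 16 < alloy 5 extends the chain to alloy 5.
With alloy 5 < alloy 8: alloy 18 < alloy 7 < alloy 14 < alloy 13 < alloy 16 < alloy 5 < alloy 8.
With alloy 8 < alloy 19: alloy 18 < alloy 7 < alloy 14 < alloy 13 < alloy 16 < alloy 5 < alloy 8 < alloy 19.
Then alloy 19 < alloy 4 extends the chain to alloy 4.
With alloy 4 < alloy 9: alloy 18 < alloy 7 < alloy 14 < alloy 13 < alloy 16 < alloy 5 < alloy 8 < alloy 19 < alloy 4 < alloy 9.
With alloy 9 < alloy 6: alloy 18 < alloy 7 < alloy 14 < alloy 13 < alloy 16 < alloy 5 < alloy 8 < alloy 19 < alloy 4 < alloy 9 < alloy 6.
Then alloy 6 < alloy 17 extends the chain to alloy 17.
So alloy 18 < alloy 17; alloy 17 is the higher of the two.

alloy 17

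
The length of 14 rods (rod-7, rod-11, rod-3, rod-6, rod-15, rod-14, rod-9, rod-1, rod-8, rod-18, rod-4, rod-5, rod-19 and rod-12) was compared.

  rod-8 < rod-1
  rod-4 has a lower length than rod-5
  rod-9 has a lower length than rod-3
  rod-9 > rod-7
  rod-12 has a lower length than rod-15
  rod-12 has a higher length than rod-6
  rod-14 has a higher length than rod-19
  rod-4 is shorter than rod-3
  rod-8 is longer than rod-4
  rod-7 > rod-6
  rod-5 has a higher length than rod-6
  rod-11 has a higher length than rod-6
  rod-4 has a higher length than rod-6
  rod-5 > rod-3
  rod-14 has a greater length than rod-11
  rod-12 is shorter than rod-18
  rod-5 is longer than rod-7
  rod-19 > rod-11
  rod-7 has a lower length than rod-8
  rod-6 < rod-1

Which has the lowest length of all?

rod-7 is not least since rod-6 < rod-7; rod-11 is not least since rod-6 < rod-11; rod-4 is not least since rod-6 < rod-4; rod-8 is not least since rod-4 < rod-8; rod-19 is not least since rod-11 < rod-19; rod-9 is not least since rod-7 < rod-9; rod-14 is not least since rod-19 < rod-14; rod-12 is not least since rod-6 < rod-12; rod-15 is not least since rod-12 < rod-15; rod-3 is not least since rod-4 < rod-3; rod-1 is not least since rod-6 < rod-1; rod-18 is not least since rod-12 < rod-18; rod-5 is not least since rod-4 < rod-5.
Only rod-6 has nothing below it, so rod-6 is the lowest length.

rod-6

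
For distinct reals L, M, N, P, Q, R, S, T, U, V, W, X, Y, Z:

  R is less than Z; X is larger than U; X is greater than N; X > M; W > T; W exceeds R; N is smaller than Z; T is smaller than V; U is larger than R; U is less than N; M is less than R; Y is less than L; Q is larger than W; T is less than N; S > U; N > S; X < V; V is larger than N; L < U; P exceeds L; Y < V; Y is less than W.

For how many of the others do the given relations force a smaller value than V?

Directly below V: Y, T, N, X.
One step further: M, U, S (7 so far).
One step further: R, L (9 so far).
No other element is forced below V by the given relations, so the count is 9.

9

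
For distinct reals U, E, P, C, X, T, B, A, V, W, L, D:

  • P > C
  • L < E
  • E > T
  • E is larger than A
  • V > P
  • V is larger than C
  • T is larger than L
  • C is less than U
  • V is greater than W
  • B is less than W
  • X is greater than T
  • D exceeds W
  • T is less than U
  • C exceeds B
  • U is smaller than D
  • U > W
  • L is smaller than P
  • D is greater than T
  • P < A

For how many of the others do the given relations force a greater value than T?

4

From T the given relations immediately reach U, D, X, E.
Nothing else is reachable above T; 4 in all.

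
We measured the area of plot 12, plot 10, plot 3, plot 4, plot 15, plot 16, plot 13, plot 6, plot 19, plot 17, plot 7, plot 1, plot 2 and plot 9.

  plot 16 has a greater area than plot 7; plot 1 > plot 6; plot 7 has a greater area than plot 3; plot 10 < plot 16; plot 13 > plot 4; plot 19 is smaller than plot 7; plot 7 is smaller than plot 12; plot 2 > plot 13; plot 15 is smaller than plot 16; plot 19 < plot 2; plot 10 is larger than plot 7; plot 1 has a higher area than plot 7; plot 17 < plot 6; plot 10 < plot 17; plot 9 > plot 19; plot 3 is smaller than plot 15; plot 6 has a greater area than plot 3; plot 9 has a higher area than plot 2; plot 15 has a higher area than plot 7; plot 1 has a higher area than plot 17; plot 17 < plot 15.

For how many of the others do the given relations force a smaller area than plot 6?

5

The elements the relations force below plot 6 are plot 19, plot 3, plot 7, plot 10, plot 17 — no chain reaches any other.
That is 5.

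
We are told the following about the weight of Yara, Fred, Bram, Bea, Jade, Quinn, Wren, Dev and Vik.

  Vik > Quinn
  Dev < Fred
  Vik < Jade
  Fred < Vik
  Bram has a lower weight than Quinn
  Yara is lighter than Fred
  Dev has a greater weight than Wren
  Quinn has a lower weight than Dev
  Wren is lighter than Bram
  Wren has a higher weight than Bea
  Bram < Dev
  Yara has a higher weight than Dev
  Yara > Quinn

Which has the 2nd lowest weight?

Piecing the relations together gives one ordering: Bea < Wren < Bram < Quinn < Dev < Yara < Fred < Vik < Jade.
Counting 2 from the smallest end gives Wren.

Wren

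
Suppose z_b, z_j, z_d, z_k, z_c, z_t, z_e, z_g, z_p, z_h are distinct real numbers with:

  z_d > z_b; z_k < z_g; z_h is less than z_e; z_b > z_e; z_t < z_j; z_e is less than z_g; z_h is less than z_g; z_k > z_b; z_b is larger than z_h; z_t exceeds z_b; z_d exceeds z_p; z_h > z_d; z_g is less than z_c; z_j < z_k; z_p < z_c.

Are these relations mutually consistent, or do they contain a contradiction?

Chaining the given relations yields z_d < z_h < z_e < z_b, so z_d < z_b. But one relation states z_b < z_d. These cannot both hold.

inconsistent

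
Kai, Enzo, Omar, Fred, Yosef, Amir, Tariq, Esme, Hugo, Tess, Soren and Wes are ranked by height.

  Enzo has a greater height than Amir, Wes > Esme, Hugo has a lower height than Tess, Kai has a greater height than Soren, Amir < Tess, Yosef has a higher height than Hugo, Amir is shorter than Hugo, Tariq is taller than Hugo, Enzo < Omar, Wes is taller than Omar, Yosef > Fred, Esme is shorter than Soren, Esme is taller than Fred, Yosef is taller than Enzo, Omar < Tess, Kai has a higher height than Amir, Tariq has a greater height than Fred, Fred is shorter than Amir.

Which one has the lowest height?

Esme is not least since Fred < Esme; Amir is not least since Fred < Amir; Enzo is not least since Amir < Enzo; Soren is not least since Esme < Soren; Kai is not least since Soren < Kai; Hugo is not least since Amir < Hugo; Yosef is not least since Fred < Yosef; Omar is not least since Enzo < Omar; Wes is not least since Omar < Wes; Tariq is not least since Fred < Tariq; Tess is not least since Hugo < Tess.
Only Fred has nothing below it, so Fred is the lowest height.

Fred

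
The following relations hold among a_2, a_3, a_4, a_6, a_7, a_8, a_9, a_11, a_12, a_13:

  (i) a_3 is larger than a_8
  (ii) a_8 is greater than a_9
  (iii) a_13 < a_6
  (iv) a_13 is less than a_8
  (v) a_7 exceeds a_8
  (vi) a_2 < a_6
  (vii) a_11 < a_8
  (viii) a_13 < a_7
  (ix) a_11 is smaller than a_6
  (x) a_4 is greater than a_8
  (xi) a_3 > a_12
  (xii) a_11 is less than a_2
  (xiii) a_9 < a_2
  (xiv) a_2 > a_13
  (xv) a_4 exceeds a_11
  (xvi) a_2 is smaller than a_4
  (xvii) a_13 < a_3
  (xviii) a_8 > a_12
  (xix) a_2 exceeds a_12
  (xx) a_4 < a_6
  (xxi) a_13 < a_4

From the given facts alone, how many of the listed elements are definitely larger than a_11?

From a_11 the given relations immediately reach a_2, a_8, a_4, a_6.
From those, a_7, a_3 — 6 in total.
Nothing else is reachable above a_11; 6 in all.

6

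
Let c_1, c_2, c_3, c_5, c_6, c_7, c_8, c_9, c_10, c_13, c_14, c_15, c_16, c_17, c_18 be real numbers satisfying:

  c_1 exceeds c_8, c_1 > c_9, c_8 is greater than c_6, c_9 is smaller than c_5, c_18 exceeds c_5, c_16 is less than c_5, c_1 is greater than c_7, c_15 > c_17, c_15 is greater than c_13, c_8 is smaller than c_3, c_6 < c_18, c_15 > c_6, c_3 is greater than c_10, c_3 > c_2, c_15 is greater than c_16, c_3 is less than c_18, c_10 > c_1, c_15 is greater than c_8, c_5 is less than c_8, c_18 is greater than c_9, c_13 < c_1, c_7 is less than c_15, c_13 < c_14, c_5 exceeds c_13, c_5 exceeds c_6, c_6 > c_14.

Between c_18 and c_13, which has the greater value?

c_13 < c_14 and c_14 < c_6 give c_13 < c_6.
Then c_6 < c_5 extends the chain to c_5.
With c_5 < c_8: c_13 < c_14 < c_6 < c_5 < c_8.
With c_8 < c_1: c_13 < c_14 < c_6 < c_5 < c_8 < c_1.
With c_1 < c_10: c_13 < c_14 < c_6 < c_5 < c_8 < c_1 < c_10.
With c_10 < c_3: c_13 < c_14 < c_6 < c_5 < c_8 < c_1 < c_10 < c_3.
With c_3 < c_18: c_13 < c_14 < c_6 < c_5 < c_8 < c_1 < c_10 < c_3 < c_18.
So c_13 < c_18; c_18 is the larger of the two.

c_18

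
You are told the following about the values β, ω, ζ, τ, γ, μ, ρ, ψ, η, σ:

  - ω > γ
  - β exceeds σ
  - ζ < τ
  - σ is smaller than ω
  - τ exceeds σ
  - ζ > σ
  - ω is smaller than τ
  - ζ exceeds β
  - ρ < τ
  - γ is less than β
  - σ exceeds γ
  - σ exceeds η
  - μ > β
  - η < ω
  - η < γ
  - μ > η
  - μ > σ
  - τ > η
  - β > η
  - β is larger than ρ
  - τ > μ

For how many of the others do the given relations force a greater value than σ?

5

From σ the given relations immediately reach β, ζ, μ, ω, τ.
Nothing else is reachable above σ; 5 in all.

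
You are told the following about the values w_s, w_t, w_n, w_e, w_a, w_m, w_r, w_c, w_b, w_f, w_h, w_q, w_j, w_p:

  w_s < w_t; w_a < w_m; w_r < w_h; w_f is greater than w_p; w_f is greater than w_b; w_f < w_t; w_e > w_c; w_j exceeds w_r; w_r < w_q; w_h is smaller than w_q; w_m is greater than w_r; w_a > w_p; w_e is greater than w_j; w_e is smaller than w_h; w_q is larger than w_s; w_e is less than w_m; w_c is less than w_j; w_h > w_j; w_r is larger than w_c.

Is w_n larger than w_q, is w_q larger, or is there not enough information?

Following every chain through w_q: below w_q we get w_c, w_r, w_j, w_s, w_e, w_h.
w_n is not reached, and no chain runs the other way from w_n to w_q.
So the given relations leave the order of w_q and w_n undetermined.

undetermined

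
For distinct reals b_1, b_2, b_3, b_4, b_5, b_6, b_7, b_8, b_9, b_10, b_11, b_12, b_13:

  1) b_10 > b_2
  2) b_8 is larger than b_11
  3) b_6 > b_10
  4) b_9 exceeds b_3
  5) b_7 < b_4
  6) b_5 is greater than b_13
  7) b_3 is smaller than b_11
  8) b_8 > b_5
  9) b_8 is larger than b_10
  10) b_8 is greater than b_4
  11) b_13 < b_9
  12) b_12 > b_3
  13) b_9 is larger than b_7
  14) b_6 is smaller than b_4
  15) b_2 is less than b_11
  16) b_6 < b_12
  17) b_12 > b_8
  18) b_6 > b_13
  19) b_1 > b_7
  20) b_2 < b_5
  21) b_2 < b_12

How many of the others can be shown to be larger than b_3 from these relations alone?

Directly above b_3: b_11, b_9, b_12.
One step further: b_8 (4 so far).
No other element is forced above b_3 by the given relations, so the count is 4.

4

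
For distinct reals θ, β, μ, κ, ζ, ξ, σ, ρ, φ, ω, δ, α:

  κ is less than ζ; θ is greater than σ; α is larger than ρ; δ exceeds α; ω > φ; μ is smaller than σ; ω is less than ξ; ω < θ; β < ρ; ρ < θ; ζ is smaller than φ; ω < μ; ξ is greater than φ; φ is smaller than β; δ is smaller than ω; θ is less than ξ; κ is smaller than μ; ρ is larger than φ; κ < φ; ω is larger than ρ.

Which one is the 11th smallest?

Chaining the given pairs: κ < ζ < φ < β < ρ < α < δ < ω < μ < σ < θ < ξ.
The 11th smallest is θ.

θ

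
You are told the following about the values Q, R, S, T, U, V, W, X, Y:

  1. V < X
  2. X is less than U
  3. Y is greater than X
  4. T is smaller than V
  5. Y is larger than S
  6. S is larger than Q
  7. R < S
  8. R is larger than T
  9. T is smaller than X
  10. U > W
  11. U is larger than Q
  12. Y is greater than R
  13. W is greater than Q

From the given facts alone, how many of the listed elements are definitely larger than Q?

4

From Q the given relations immediately reach W, U, S.
From those, Y — 4 in total.
Nothing else is reachable above Q; 4 in all.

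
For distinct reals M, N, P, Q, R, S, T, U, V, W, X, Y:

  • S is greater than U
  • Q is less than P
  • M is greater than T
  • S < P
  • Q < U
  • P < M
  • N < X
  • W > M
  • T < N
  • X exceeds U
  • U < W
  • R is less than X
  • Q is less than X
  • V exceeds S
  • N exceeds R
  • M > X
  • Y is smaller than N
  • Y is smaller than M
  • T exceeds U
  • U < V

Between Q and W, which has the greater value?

Link the given pairs in sequence: Q < U; U < S; S < P; P < M; M < W.
Chaining these gives Q < U < S < P < M < W.
So Q < W; W is the larger of the two.

W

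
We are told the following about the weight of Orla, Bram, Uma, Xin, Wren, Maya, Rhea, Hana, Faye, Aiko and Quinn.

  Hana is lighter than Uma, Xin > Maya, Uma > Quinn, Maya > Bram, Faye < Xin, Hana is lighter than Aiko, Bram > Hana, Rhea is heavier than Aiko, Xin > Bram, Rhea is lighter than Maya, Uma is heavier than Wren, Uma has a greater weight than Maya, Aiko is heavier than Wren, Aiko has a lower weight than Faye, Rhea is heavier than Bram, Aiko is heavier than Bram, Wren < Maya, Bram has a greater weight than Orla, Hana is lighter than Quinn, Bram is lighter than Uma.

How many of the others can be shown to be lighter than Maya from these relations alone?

6

The elements the relations force below Maya are Hana, Orla, Bram, Wren, Aiko, Rhea — no chain reaches any other.
That is 6.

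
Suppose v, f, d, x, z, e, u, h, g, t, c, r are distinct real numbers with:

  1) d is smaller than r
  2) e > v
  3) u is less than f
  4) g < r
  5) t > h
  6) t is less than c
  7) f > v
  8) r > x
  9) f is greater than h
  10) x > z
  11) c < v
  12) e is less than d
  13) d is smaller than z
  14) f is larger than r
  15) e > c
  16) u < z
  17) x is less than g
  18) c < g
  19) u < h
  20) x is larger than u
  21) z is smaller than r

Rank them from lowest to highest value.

u < h < t < c < v < e < d < z < x < g < r < f

The consecutive links are each given: u < h; h < t; t < c; c < v; v < e; e < d; d < z; z < x; x < g; g < r; r < f.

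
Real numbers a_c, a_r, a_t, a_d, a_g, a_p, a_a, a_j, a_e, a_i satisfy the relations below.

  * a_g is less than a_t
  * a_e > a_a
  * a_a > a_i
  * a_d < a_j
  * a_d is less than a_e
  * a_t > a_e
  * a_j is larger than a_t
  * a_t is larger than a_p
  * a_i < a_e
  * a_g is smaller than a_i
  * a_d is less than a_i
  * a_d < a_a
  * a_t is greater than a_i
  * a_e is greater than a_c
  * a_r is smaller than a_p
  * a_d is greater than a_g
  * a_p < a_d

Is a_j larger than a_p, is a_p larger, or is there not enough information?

a_j

a_p < a_d and a_d < a_i give a_p < a_i.
With a_i < a_a: a_p < a_d < a_i < a_a.
With a_a < a_e: a_p < a_d < a_i < a_a < a_e.
Then a_e < a_t extends the chain to a_t.
Then a_t < a_j extends the chain to a_j.
So a_j is larger.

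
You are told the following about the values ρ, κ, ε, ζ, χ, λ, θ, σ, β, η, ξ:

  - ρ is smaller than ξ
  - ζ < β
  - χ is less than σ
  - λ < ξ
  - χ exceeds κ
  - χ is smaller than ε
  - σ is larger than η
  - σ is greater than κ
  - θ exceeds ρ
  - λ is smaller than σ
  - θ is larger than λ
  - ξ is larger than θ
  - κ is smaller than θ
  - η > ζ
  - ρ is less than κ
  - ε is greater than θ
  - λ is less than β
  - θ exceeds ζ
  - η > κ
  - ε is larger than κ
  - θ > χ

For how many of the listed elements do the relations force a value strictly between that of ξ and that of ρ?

3

The relations place ρ below ξ. An element lies strictly between them when it is forced above ρ and also forced below ξ.
Above ρ: {κ, χ, θ, ε, η, σ}. Below ξ: {λ, ζ, κ, χ, θ}.
Intersection: {κ, χ, θ} — 3.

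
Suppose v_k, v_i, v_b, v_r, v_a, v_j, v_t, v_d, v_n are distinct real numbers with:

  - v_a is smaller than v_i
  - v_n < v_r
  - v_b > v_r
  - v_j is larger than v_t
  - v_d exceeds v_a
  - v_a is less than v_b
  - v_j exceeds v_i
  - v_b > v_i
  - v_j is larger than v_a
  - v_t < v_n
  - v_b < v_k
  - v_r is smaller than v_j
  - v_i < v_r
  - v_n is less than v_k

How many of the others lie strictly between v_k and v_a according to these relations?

3

The relations place v_a below v_k. An element lies strictly between them when it is forced above v_a and also forced below v_k.
Above v_a: {v_i, v_r, v_b, v_d, v_j}. Below v_k: {v_t, v_n, v_i, v_r, v_b}.
Intersection: {v_i, v_r, v_b} — 3.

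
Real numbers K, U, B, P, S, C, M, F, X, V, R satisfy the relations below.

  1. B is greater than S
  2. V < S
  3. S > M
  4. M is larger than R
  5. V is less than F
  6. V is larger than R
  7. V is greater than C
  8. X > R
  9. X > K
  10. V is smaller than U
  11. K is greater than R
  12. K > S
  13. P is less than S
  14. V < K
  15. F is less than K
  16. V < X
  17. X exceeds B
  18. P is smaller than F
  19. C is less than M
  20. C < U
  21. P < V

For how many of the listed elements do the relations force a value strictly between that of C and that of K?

4

The relations place C below K. An element lies strictly between them when it is forced above C and also forced below K.
Above C: {V, F, M, U, S, B, X}. Below K: {R, P, V, F, M, S}.
Intersection: {V, F, M, S} — 4.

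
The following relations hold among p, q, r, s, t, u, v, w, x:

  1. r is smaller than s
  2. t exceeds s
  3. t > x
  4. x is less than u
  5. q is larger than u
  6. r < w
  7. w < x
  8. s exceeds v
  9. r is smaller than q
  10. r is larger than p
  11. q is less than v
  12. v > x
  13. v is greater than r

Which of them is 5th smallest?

The consecutive relations fix a unique order: p < r < w < x < u < q < v < s < t.
Counting 5 from the smallest end gives u.

u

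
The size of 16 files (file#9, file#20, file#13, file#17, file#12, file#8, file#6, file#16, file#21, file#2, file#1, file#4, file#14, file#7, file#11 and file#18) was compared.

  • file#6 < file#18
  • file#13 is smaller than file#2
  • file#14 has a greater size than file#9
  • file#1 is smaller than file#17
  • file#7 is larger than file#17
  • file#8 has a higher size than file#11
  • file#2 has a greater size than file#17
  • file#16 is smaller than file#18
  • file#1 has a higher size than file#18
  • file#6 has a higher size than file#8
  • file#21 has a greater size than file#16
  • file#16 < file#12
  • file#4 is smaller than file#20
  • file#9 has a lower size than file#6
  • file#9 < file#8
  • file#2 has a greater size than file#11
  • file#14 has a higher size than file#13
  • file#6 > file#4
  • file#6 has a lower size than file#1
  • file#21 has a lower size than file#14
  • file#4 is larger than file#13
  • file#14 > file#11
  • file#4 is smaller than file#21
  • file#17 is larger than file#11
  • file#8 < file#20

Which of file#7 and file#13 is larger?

Chaining the given relations: file#13 < file#4 < file#6 < file#18 < file#1 < file#17 < file#7.
So file#13 < file#7; file#7 is the larger of the two.

file#7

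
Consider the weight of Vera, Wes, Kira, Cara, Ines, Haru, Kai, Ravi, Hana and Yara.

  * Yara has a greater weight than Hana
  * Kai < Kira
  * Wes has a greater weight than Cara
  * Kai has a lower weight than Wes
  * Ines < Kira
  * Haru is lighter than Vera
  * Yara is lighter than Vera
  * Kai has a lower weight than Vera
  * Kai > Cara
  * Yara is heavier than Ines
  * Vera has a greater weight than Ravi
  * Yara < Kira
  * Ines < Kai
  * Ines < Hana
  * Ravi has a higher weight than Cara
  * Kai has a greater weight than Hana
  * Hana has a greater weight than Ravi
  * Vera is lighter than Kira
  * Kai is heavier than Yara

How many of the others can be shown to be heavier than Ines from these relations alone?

6

From Ines the given relations immediately reach Hana, Yara, Kai, Kira.
From those, Wes, Vera — 6 in total.
Nothing else is reachable above Ines; 6 in all.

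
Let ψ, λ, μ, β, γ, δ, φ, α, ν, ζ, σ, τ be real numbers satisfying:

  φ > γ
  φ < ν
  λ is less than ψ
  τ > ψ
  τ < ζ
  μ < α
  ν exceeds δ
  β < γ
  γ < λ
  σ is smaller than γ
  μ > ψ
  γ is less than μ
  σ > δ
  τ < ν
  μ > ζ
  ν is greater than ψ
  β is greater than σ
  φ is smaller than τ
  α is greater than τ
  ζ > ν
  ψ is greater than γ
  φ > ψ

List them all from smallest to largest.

δ < σ < β < γ < λ < ψ < φ < τ < ν < ζ < μ < α

Each adjacent pair is fixed by a given relation: δ < σ; σ < β; β < γ; γ < λ; λ < ψ; ψ < φ; φ < τ; τ < ν; ν < ζ; ζ < μ; μ < α. Chaining them end to end gives the full order.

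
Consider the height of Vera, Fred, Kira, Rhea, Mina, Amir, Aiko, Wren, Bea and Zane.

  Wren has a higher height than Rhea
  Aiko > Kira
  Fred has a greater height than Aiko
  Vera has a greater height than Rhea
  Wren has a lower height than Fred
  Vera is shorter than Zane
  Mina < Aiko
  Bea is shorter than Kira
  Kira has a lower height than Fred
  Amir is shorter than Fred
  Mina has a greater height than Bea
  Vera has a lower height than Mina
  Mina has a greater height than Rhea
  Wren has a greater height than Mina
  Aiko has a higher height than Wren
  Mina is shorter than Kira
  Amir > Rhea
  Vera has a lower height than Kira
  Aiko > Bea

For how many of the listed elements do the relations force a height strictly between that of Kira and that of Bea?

Chaining upward from Bea reaches: Mina, Wren, Aiko, Fred.
Chaining downward from Kira reaches: Rhea, Vera, Mina.
Strictly between Bea and Kira are those in both lists: Mina — 1 element.

1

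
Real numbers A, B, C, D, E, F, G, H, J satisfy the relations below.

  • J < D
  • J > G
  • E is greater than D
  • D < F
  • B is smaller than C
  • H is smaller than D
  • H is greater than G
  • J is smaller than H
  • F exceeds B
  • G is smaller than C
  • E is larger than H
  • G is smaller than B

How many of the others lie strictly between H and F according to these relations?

1

The relations place H below F. An element lies strictly between them when it is forced above H and also forced below F.
Above H: {D, E}. Below F: {G, B, J, D}.
Intersection: {D} — 1.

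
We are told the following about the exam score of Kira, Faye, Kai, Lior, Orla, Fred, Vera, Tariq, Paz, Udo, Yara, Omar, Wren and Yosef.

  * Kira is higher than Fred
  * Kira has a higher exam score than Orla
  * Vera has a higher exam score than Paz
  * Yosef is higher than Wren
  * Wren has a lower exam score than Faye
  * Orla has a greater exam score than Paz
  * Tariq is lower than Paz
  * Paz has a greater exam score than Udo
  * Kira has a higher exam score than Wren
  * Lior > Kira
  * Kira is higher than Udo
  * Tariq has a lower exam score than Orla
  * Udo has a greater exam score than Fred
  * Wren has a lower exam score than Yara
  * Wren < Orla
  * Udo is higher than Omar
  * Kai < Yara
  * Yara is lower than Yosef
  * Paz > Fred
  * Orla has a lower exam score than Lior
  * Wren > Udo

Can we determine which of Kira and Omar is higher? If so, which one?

Kira

Chaining the given relations: Omar < Udo < Paz < Orla < Kira.
So Kira is higher.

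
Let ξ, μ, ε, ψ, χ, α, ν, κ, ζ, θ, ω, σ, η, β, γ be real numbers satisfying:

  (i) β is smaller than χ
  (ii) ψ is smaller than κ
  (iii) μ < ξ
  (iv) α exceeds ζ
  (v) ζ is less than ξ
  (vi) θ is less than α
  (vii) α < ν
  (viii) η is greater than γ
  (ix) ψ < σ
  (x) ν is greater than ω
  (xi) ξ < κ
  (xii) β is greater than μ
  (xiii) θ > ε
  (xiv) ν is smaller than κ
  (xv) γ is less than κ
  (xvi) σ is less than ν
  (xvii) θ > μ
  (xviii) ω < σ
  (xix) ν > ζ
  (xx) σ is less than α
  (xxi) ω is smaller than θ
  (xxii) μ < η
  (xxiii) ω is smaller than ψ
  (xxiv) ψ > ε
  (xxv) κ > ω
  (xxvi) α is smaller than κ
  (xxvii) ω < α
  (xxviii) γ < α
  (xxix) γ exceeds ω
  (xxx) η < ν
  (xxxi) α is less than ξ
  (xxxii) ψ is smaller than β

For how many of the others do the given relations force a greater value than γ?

The elements the relations force above γ are α, η, ν, ξ, κ — no chain reaches any other.
That is 5.

5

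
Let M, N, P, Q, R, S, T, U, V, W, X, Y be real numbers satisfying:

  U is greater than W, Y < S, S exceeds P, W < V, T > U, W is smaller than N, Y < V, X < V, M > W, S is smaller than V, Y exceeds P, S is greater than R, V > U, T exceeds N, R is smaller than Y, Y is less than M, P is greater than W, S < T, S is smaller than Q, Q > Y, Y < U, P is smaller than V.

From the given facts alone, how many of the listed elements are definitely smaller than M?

The elements the relations force below M are R, W, P, Y — no chain reaches any other.
That is 4.

4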